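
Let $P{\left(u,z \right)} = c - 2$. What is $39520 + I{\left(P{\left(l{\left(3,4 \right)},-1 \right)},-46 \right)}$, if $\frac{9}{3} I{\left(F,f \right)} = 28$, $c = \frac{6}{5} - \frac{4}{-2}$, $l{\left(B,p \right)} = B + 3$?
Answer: $\frac{118588}{3} \approx 39529.0$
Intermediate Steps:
$l{\left(B,p \right)} = 3 + B$
$c = \frac{16}{5}$ ($c = 6 \cdot \frac{1}{5} - -2 = \frac{6}{5} + 2 = \frac{16}{5} \approx 3.2$)
$P{\left(u,z \right)} = \frac{6}{5}$ ($P{\left(u,z \right)} = \frac{16}{5} - 2 = \frac{6}{5}$)
$I{\left(F,f \right)} = \frac{28}{3}$ ($I{\left(F,f \right)} = \frac{1}{3} \cdot 28 = \frac{28}{3}$)
$39520 + I{\left(P{\left(l{\left(3,4 \right)},-1 \right)},-46 \right)} = 39520 + \frac{28}{3} = \frac{118588}{3}$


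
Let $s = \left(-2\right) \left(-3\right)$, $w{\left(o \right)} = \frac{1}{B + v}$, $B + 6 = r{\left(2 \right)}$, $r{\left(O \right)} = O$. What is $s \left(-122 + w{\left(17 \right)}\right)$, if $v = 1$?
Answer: $-734$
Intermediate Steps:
$B = -4$ ($B = -6 + 2 = -4$)
$w{\left(o \right)} = - \frac{1}{3}$ ($w{\left(o \right)} = \frac{1}{-4 + 1} = \frac{1}{-3} = - \frac{1}{3}$)
$s = 6$
$s \left(-122 + w{\left(17 \right)}\right) = 6 \left(-122 - \frac{1}{3}\right) = 6 \left(- \frac{367}{3}\right) = -734$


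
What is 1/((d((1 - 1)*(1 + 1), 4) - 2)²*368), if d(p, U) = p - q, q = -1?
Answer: 1/368 ≈ 0.0027174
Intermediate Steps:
d(p, U) = 1 + p (d(p, U) = p - 1*(-1) = p + 1 = 1 + p)
1/((d((1 - 1)*(1 + 1), 4) - 2)²*368) = 1/(((1 + (1 - 1)*(1 + 1)) - 2)²*368) = 1/(((1 + 0*2) - 2)²*368) = 1/(((1 + 0) - 2)²*368) = 1/((1 - 2)²*368) = 1/((-1)²*368) = 1/(1*368) = 1/368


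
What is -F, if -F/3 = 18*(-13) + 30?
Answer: -612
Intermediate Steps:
F = 612 (F = -3*(18*(-13) + 30) = -3*(-234 + 30) = -3*(-204) = 612)
-F = -1*612 = -612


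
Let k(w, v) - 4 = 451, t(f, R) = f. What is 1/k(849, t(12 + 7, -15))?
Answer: 1/455 ≈ 0.0021978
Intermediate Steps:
k(w, v) = 455 (k(w, v) = 4 + 451 = 455)
1/k(849, t(12 + 7, -15)) = 1/455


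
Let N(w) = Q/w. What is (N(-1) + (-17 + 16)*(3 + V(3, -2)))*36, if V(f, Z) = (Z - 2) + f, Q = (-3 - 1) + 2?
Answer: 0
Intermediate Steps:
Q = -2 (Q = -4 + 2 = -2)
N(w) = -2/w
V(f, Z) = -2 + Z + f (V(f, Z) = (-2 + Z) + f = -2 + Z + f)
(N(-1) + (-17 + 16)*(3 + V(3, -2)))*36 = (-2/(-1) + (-17 + 16)*(3 + (-2 - 2 + 3)))*36 = (-2*(-1) - (3 - 1))*36 = (2 - 1*2)*36 = (2 - 2)*36 = 0*36 = 0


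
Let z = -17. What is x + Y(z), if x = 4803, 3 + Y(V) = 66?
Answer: 4866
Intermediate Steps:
Y(V) = 63 (Y(V) = -3 + 66 = 63)
x + Y(z) = 4803 + 63 = 4866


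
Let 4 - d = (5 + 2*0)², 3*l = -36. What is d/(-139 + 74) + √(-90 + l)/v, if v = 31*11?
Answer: 21/65 + I*√102/341 ≈ 0.32308 + 0.029617*I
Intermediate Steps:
l = -12 (l = (⅓)*(-36) = -12)
v = 341
d = -21 (d = 4 - (5 + 2*0)² = 4 - (5 + 0)² = 4 - 1*5² = 4 - 1*25 = 4 - 25 = -21)
d/(-139 + 74) + √(-90 + l)/v = -21/(-139 + 74) + √(-90 - 12)/341 = -21/(-65) + √(-102)*(1/341) = -21*(-1/65) + (I*√102)*(1/341) = 21/65 + I*√102/341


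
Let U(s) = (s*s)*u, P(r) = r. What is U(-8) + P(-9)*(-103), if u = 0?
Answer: 927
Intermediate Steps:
U(s) = 0 (U(s) = (s*s)*0 = s**2*0 = 0)
U(-8) + P(-9)*(-103) = 0 - 9*(-103) = 0 + 927 = 927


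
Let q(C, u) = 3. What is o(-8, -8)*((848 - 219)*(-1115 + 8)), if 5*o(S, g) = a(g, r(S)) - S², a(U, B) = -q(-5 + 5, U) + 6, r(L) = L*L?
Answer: 42474483/5 ≈ 8.4949e+6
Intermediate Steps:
r(L) = L²
a(U, B) = 3 (a(U, B) = -1*3 + 6 = -3 + 6 = 3)
o(S, g) = ⅗ - S²/5 (o(S, g) = (3 - S²)/5 = ⅗ - S²/5)
o(-8, -8)*((848 - 219)*(-1115 + 8)) = (⅗ - ⅕*(-8)²)*((848 - 219)*(-1115 + 8)) = (⅗ - ⅕*64)*(629*(-1107)) = (⅗ - 64/5)*(-696303) = -61/5*(-696303) = 42474483/5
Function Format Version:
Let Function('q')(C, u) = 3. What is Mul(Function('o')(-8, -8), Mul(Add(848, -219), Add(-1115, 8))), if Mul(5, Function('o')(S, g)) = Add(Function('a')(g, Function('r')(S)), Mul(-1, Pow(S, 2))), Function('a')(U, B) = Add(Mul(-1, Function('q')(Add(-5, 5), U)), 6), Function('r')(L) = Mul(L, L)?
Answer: Rational(42474483, 5) ≈ 8.4949e+6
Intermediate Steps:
Function('r')(L) = Pow(L, 2)
Function('a')(U, B) = 3 (Function('a')(U, B) = Add(Mul(-1, 3), 6) = Add(-3, 6) = 3)
Function('o')(S, g) = Add(Rational(3, 5), Mul(Rational(-1, 5), Pow(S, 2))) (Function('o')(S, g) = Mul(Rational(1, 5), Add(3, Mul(-1, Pow(S, 2)))) = Add(Rational(3, 5), Mul(Rational(-1, 5), Pow(S, 2))))
Mul(Function('o')(-8, -8), Mul(Add(848, -219), Add(-1115, 8))) = Mul(Add(Rational(3, 5), Mul(Rational(-1, 5), Pow(-8, 2))), Mul(Add(848, -219), Add(-1115, 8))) = Mul(Add(Rational(3, 5), Mul(Rational(-1, 5), 64)), Mul(629, -1107)) = Mul(Add(Rational(3, 5), Rational(-64, 5)), -696303) = Mul(Rational(-61, 5), -696303) = Rational(42474483, 5)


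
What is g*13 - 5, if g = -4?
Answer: -57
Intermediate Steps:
g*13 - 5 = -4*13 - 5 = -52 - 5 = -57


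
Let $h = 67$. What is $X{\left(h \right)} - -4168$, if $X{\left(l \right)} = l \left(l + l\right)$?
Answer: $13146$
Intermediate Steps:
$X{\left(l \right)} = 2 l^{2}$ ($X{\left(l \right)} = l 2 l = 2 l^{2}$)
$X{\left(h \right)} - -4168 = 2 \cdot 67^{2} - -4168 = 2 \cdot 4489 + 4168 = 8978 + 4168 = 13146$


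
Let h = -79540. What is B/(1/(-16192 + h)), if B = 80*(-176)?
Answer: 1347906560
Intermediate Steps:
B = -14080
B/(1/(-16192 + h)) = -14080/(1/(-16192 - 79540)) = -14080/(1/(-95732)) = -14080/(-1/95732) = -14080*(-95732) = 1347906560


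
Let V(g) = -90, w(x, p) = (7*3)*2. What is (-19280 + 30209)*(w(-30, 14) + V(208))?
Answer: -524592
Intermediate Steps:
w(x, p) = 42 (w(x, p) = 21*2 = 42)
(-19280 + 30209)*(w(-30, 14) + V(208)) = (-19280 + 30209)*(42 - 90) = 10929*(-48) = -524592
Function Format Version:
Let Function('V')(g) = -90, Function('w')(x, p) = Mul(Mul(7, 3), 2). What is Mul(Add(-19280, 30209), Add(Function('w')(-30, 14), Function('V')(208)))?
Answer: -524592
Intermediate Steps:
Function('w')(x, p) = 42 (Function('w')(x, p) = Mul(21, 2) = 42)
Mul(Add(-19280, 30209), Add(Function('w')(-30, 14), Function('V')(208))) = Mul(Add(-19280, 30209), Add(42, -90)) = Mul(10929, -48) = -524592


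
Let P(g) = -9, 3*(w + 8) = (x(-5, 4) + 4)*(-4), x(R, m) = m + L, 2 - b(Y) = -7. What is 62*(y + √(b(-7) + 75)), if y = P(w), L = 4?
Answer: -558 + 124*√21 ≈ 10.239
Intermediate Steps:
b(Y) = 9 (b(Y) = 2 - 1*(-7) = 2 + 7 = 9)
x(R, m) = 4 + m (x(R, m) = m + 4 = 4 + m)
w = -24 (w = -8 + (((4 + 4) + 4)*(-4))/3 = -8 + ((8 + 4)*(-4))/3 = -8 + (12*(-4))/3 = -8 + (⅓)*(-48) = -8 - 16 = -24)
y = -9
62*(y + √(b(-7) + 75)) = 62*(-9 + √(9 + 75)) = 62*(-9 + √84) = 62*(-9 + 2*√21) = -558 + 124*√21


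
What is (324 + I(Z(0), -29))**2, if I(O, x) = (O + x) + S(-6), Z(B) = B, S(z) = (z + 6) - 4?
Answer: 84681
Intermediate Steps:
S(z) = 2 + z (S(z) = (6 + z) - 4 = 2 + z)
I(O, x) = -4 + O + x (I(O, x) = (O + x) + (2 - 6) = (O + x) - 4 = -4 + O + x)
(324 + I(Z(0), -29))**2 = (324 + (-4 + 0 - 29))**2 = (324 - 33)**2 = 291**2 = 84681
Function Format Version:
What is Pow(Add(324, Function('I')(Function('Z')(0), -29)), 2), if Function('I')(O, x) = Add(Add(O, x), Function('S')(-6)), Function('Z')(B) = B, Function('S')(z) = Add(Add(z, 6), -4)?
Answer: 84681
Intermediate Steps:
Function('S')(z) = Add(2, z) (Function('S')(z) = Add(Add(6, z), -4) = Add(2, z))
Function('I')(O, x) = Add(-4, O, x) (Function('I')(O, x) = Add(Add(O, x), Add(2, -6)) = Add(Add(O, x), -4) = Add(-4, O, x))
Pow(Add(324, Function('I')(Function('Z')(0), -29)), 2) = Pow(Add(324, Add(-4, 0, -29)), 2) = Pow(Add(324, -33), 2) = Pow(291, 2) = 84681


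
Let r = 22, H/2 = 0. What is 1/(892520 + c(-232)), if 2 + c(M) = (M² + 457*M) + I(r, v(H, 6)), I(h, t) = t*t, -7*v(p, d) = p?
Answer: 1/840318 ≈ 1.1900e-6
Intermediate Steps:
H = 0 (H = 2*0 = 0)
v(p, d) = -p/7
I(h, t) = t²
c(M) = -2 + M² + 457*M (c(M) = -2 + ((M² + 457*M) + (-⅐*0)²) = -2 + ((M² + 457*M) + 0²) = -2 + ((M² + 457*M) + 0) = -2 + (M² + 457*M) = -2 + M² + 457*M)
1/(892520 + c(-232)) = 1/(892520 + (-2 + (-232)² + 457*(-232))) = 1/(892520 + (-2 + 53824 - 106024)) = 1/(892520 - 52202) = 1/840318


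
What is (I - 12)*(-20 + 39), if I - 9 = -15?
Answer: -342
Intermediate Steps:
I = -6 (I = 9 - 15 = -6)
(I - 12)*(-20 + 39) = (-6 - 12)*(-20 + 39) = -18*19 = -342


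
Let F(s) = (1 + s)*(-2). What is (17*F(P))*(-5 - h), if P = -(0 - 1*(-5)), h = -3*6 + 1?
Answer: 1632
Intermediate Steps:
h = -17 (h = -18 + 1 = -17)
P = -5 (P = -(0 + 5) = -1*5 = -5)
F(s) = -2 - 2*s
(17*F(P))*(-5 - h) = (17*(-2 - 2*(-5)))*(-5 - 1*(-17)) = (17*(-2 + 10))*(-5 + 17) = (17*8)*12 = 136*12 = 1632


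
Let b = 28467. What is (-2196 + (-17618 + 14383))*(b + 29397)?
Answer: -314259384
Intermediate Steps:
(-2196 + (-17618 + 14383))*(b + 29397) = (-2196 + (-17618 + 14383))*(28467 + 29397) = (-2196 - 3235)*57864 = -5431*57864 = -314259384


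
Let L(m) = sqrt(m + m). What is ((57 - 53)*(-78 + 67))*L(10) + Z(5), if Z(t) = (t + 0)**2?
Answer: 25 - 88*sqrt(5) ≈ -171.77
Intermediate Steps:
Z(t) = t**2
L(m) = sqrt(2)*sqrt(m) (L(m) = sqrt(2*m) = sqrt(2)*sqrt(m))
((57 - 53)*(-78 + 67))*L(10) + Z(5) = ((57 - 53)*(-78 + 67))*(sqrt(2)*sqrt(10)) + 5**2 = (4*(-11))*(2*sqrt(5)) + 25 = -88*sqrt(5) + 25 = 25 - 88*sqrt(5)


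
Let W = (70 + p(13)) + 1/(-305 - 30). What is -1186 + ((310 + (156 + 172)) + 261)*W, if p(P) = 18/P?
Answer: 274304403/4355 ≈ 62986.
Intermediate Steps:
W = 310867/4355 (W = (70 + 18/13) + 1/(-305 - 30) = (70 + 18*(1/13)) + 1/(-335) = (70 + 18/13) - 1/335 = 928/13 - 1/335 = 310867/4355 ≈ 71.382)
-1186 + ((310 + (156 + 172)) + 261)*W = -1186 + ((310 + (156 + 172)) + 261)*(310867/4355) = -1186 + ((310 + 328) + 261)*(310867/4355) = -1186 + (638 + 261)*(310867/4355) = -1186 + 899*(310867/4355) = -1186 + 279469433/4355 = 274304403/4355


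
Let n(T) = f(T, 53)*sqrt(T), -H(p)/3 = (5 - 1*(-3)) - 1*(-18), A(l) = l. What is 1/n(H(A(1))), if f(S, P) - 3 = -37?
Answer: I*sqrt(78)/2652 ≈ 0.0033302*I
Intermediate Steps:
f(S, P) = -34 (f(S, P) = 3 - 37 = -34)
H(p) = -78 (H(p) = -3*((5 - 1*(-3)) - 1*(-18)) = -3*((5 + 3) + 18) = -3*(8 + 18) = -3*26 = -78)
n(T) = -34*sqrt(T)
1/n(H(A(1))) = 1/(-34*I*sqrt(78)) = I*sqrt(78)/2652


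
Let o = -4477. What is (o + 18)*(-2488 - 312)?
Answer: 12485200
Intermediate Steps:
(o + 18)*(-2488 - 312) = (-4477 + 18)*(-2488 - 312) = -4459*(-2800) = 12485200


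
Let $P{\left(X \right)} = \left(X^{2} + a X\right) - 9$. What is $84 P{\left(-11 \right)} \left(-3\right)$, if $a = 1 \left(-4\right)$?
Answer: $-39312$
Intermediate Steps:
$a = -4$
$P{\left(X \right)} = -9 + X^{2} - 4 X$ ($P{\left(X \right)} = \left(X^{2} - 4 X\right) - 9 = -9 + X^{2} - 4 X$)
$84 P{\left(-11 \right)} \left(-3\right) = 84 \left(-9 + \left(-11\right)^{2} - -44\right) \left(-3\right) = 84 \left(-9 + 121 + 44\right) \left(-3\right) = 84 \cdot 156 \left(-3\right) = 13104 \left(-3\right) = -39312$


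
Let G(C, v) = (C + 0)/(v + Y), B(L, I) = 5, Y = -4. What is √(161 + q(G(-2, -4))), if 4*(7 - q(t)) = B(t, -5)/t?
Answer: √163 ≈ 12.767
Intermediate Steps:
G(C, v) = C/(-4 + v) (G(C, v) = (C + 0)/(v - 4) = C/(-4 + v))
q(t) = 7 - 5/(4*t)
√(161 + q(G(-2, -4))) = √(161 + (7 - 5/(4*((-2/(-4 - 4)))))) = √(161 + (7 - 5/(4*((-2/(-8)))))) = √(161 + (7 - 5/(4*((-2*(-⅛)))))) = √(161 + (7 - 5/(4*¼))) = √(161 + (7 - 5/4*4)) = √(161 + (7 - 5)) = √(161 + 2) = √163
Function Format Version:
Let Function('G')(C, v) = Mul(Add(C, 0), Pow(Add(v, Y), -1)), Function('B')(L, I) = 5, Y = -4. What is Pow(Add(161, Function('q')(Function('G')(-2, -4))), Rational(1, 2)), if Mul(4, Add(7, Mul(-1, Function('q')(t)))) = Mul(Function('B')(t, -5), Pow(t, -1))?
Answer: Pow(163, Rational(1, 2)) ≈ 12.767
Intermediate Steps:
Function('G')(C, v) = Mul(C, Pow(Add(-4, v), -1)) (Function('G')(C, v) = Mul(Add(C, 0), Pow(Add(v, -4), -1)) = Mul(C, Pow(Add(-4, v), -1)))
Function('q')(t) = Add(7, Mul(Rational(-5, 4), Pow(t, -1))) (Function('q')(t) = Add(7, Mul(Rational(-1, 4), Mul(5, Pow(t, -1)))) = Add(7, Mul(Rational(-5, 4), Pow(t, -1))))
Pow(Add(161, Function('q')(Function('G')(-2, -4))), Rational(1, 2)) = Pow(Add(161, Add(7, Mul(Rational(-5, 4), Pow(Mul(-2, Pow(Add(-4, -4), -1)), -1)))), Rational(1, 2)) = Pow(Add(161, Add(7, Mul(Rational(-5, 4), Pow(Mul(-2, Pow(-8, -1)), -1)))), Rational(1, 2)) = Pow(Add(161, Add(7, Mul(Rational(-5, 4), Pow(Mul(-2, Rational(-1, 8)), -1)))), Rational(1, 2)) = Pow(Add(161, Add(7, Mul(Rational(-5, 4), Pow(Rational(1, 4), -1)))), Rational(1, 2)) = Pow(Add(161, Add(7, Mul(Rational(-5, 4), 4))), Rational(1, 2)) = Pow(Add(161, Add(7, -5)), Rational(1, 2)) = Pow(Add(161, 2), Rational(1, 2)) = Pow(163, Rational(1, 2))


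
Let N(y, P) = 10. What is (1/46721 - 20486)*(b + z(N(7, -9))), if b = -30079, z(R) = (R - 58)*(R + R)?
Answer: 29708246484795/46721 ≈ 6.3587e+8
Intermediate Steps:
z(R) = 2*R*(-58 + R) (z(R) = (-58 + R)*(2*R) = 2*R*(-58 + R))
(1/46721 - 20486)*(b + z(N(7, -9))) = (1/46721 - 20486)*(-30079 + 2*10*(-58 + 10)) = (1/46721 - 20486)*(-30079 + 2*10*(-48)) = -957126405*(-30079 - 960)/46721 = -957126405/46721*(-31039) = 29708246484795/46721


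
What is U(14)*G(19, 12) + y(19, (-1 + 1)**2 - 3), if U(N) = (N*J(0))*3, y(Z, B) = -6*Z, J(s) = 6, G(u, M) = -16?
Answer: -4146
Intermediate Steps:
U(N) = 18*N (U(N) = (N*6)*3 = (6*N)*3 = 18*N)
U(14)*G(19, 12) + y(19, (-1 + 1)**2 - 3) = (18*14)*(-16) - 6*19 = 252*(-16) - 114 = -4032 - 114 = -4146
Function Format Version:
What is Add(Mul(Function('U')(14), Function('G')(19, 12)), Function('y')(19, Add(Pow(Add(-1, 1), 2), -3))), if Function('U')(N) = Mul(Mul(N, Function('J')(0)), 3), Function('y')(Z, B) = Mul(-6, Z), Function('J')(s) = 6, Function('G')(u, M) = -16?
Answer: -4146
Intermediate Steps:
Function('U')(N) = Mul(18, N) (Function('U')(N) = Mul(Mul(N, 6), 3) = Mul(Mul(6, N), 3) = Mul(18, N))
Add(Mul(Function('U')(14), Function('G')(19, 12)), Function('y')(19, Add(Pow(Add(-1, 1), 2), -3))) = Add(Mul(Mul(18, 14), -16), Mul(-6, 19)) = Add(Mul(252, -16), -114) = Add(-4032, -114) = -4146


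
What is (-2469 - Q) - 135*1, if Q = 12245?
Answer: -14849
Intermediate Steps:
(-2469 - Q) - 135*1 = (-2469 - 1*12245) - 135*1 = (-2469 - 12245) - 135 = -14714 - 135 = -14849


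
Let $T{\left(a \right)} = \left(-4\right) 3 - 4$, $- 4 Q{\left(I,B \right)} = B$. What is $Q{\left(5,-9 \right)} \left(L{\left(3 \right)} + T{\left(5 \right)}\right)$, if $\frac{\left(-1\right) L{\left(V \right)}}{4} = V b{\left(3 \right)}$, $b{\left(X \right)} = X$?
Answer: $-117$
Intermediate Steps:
$Q{\left(I,B \right)} = - \frac{B}{4}$
$T{\left(a \right)} = -16$ ($T{\left(a \right)} = -12 - 4 = -16$)
$L{\left(V \right)} = - 12 V$ ($L{\left(V \right)} = - 4 V 3 = - 4 \cdot 3 V = - 12 V$)
$Q{\left(5,-9 \right)} \left(L{\left(3 \right)} + T{\left(5 \right)}\right) = \left(- \frac{1}{4}\right) \left(-9\right) \left(\left(-12\right) 3 - 16\right) = \frac{9 \left(-36 - 16\right)}{4} = \frac{9}{4} \left(-52\right) = -117$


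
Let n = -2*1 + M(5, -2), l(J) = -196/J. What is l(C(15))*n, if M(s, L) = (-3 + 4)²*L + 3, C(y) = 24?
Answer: 49/6 ≈ 8.1667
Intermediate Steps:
M(s, L) = 3 + L (M(s, L) = 1²*L + 3 = 1*L + 3 = L + 3 = 3 + L)
n = -1 (n = -2*1 + (3 - 2) = -2 + 1 = -1)
l(C(15))*n = -196/24*(-1) = -196*1/24*(-1) = -49/6*(-1) = 49/6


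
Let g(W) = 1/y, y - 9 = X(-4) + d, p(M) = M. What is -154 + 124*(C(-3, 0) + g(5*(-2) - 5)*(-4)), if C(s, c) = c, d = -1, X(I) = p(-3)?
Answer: -1266/5 ≈ -253.20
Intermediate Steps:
X(I) = -3
y = 5 (y = 9 + (-3 - 1) = 9 - 4 = 5)
g(W) = ⅕ (g(W) = 1/5 = 1*(⅕) = ⅕)
-154 + 124*(C(-3, 0) + g(5*(-2) - 5)*(-4)) = -154 + 124*(0 + (⅕)*(-4)) = -154 + 124*(0 - ⅘) = -154 + 124*(-⅘) = -154 - 496/5 = -1266/5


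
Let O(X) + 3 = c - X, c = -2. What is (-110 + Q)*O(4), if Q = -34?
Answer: 1296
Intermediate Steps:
O(X) = -5 - X (O(X) = -3 + (-2 - X) = -5 - X)
(-110 + Q)*O(4) = (-110 - 34)*(-5 - 1*4) = -144*(-5 - 4) = -144*(-9) = 1296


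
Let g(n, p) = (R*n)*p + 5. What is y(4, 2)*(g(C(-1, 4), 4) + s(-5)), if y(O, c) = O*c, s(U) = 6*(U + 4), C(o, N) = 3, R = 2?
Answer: 184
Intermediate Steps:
s(U) = 24 + 6*U (s(U) = 6*(4 + U) = 24 + 6*U)
g(n, p) = 5 + 2*n*p (g(n, p) = (2*n)*p + 5 = 2*n*p + 5 = 5 + 2*n*p)
y(4, 2)*(g(C(-1, 4), 4) + s(-5)) = (4*2)*((5 + 2*3*4) + (24 + 6*(-5))) = 8*((5 + 24) + (24 - 30)) = 8*(29 - 6) = 8*23 = 184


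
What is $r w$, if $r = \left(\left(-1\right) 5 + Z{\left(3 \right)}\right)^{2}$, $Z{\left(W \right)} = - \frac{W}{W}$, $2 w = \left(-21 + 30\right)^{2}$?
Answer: $1458$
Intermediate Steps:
$w = \frac{81}{2}$ ($w = \frac{\left(-21 + 30\right)^{2}}{2} = \frac{9^{2}}{2} = \frac{1}{2} \cdot 81 = \frac{81}{2} \approx 40.5$)
$Z{\left(W \right)} = -1$ ($Z{\left(W \right)} = \left(-1\right) 1 = -1$)
$r = 36$ ($r = \left(\left(-1\right) 5 - 1\right)^{2} = \left(-5 - 1\right)^{2} = \left(-6\right)^{2} = 36$)
$r w = 36 \cdot \frac{81}{2} = 1458$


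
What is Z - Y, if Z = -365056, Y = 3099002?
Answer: -3464058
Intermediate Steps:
Z - Y = -365056 - 1*3099002 = -365056 - 3099002 = -3464058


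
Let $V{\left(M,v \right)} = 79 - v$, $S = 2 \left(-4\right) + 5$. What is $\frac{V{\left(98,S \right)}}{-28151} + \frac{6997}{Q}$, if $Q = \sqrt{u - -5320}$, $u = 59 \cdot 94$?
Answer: $- \frac{82}{28151} + \frac{6997 \sqrt{10866}}{10866} \approx 67.121$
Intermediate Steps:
$u = 5546$
$S = -3$ ($S = -8 + 5 = -3$)
$Q = \sqrt{10866}$ ($Q = \sqrt{5546 - -5320} = \sqrt{5546 + 5320} = \sqrt{10866} \approx 104.24$)
$\frac{V{\left(98,S \right)}}{-28151} + \frac{6997}{Q} = \frac{79 - -3}{-28151} + \frac{6997}{\sqrt{10866}} = \left(79 + 3\right) \left(- \frac{1}{28151}\right) + 6997 \frac{\sqrt{10866}}{10866} = 82 \left(- \frac{1}{28151}\right) + \frac{6997 \sqrt{10866}}{10866} = - \frac{82}{28151} + \frac{6997 \sqrt{10866}}{10866}$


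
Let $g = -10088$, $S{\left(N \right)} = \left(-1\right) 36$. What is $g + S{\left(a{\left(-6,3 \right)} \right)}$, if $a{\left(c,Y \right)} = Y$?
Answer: $-10124$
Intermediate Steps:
$S{\left(N \right)} = -36$
$g + S{\left(a{\left(-6,3 \right)} \right)} = -10088 - 36 = -10124$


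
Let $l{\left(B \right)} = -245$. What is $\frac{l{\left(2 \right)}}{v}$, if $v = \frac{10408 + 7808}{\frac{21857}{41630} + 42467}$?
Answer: $- \frac{28876076761}{50555472} \approx -571.18$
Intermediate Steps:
$v = \frac{252777360}{589307689}$ ($v = \frac{18216}{21857 \cdot \frac{1}{41630} + 42467} = \frac{18216}{\frac{21857}{41630} + 42467} = \frac{18216}{\frac{1767923067}{41630}} = 18216 \cdot \frac{41630}{1767923067} = \frac{252777360}{589307689} \approx 0.42894$)
$\frac{l{\left(2 \right)}}{v} = - \frac{245}{\frac{252777360}{589307689}} = \left(-245\right) \frac{589307689}{252777360} = - \frac{28876076761}{50555472}$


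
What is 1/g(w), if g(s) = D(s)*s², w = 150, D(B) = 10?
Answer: 1/225000 ≈ 4.4444e-6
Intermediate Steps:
g(s) = 10*s²
1/g(w) = 1/(10*150²) = 1/(10*22500) = 1/225000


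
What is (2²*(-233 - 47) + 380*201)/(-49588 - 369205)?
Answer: -75260/418793 ≈ -0.17971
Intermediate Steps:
(2²*(-233 - 47) + 380*201)/(-49588 - 369205) = (4*(-280) + 76380)/(-418793) = (-1120 + 76380)*(-1/418793) = 75260*(-1/418793) = -75260/418793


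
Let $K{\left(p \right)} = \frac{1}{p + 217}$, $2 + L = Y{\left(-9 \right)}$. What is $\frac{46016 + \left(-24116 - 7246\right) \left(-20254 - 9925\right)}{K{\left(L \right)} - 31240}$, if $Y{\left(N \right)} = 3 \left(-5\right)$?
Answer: $- \frac{189303962800}{6247999} \approx -30298.0$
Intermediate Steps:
$Y{\left(N \right)} = -15$
$L = -17$ ($L = -2 - 15 = -17$)
$K{\left(p \right)} = \frac{1}{217 + p}$
$\frac{46016 + \left(-24116 - 7246\right) \left(-20254 - 9925\right)}{K{\left(L \right)} - 31240} = \frac{46016 + \left(-24116 - 7246\right) \left(-20254 - 9925\right)}{\frac{1}{217 - 17} - 31240} = \frac{46016 - -946473798}{\frac{1}{200} - 31240} = \frac{46016 + 946473798}{\frac{1}{200} - 31240} = \frac{946519814}{- \frac{6247999}{200}} = 946519814 \left(- \frac{200}{6247999}\right) = - \frac{189303962800}{6247999}$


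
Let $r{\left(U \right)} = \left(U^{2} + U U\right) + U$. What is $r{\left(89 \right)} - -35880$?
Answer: $51811$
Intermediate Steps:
$r{\left(U \right)} = U + 2 U^{2}$ ($r{\left(U \right)} = \left(U^{2} + U^{2}\right) + U = 2 U^{2} + U = U + 2 U^{2}$)
$r{\left(89 \right)} - -35880 = 89 \left(1 + 2 \cdot 89\right) - -35880 = 89 \left(1 + 178\right) + 35880 = 89 \cdot 179 + 35880 = 15931 + 35880 = 51811$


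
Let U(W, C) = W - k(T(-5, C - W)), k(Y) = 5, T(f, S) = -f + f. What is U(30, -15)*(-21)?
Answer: -525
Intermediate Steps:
T(f, S) = 0
U(W, C) = -5 + W (U(W, C) = W - 1*5 = W - 5 = -5 + W)
U(30, -15)*(-21) = (-5 + 30)*(-21) = 25*(-21) = -525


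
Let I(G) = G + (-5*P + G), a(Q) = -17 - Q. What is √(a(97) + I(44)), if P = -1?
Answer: I*√21 ≈ 4.5826*I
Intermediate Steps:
I(G) = 5 + 2*G (I(G) = G + (-5*(-1) + G) = G + (5 + G) = 5 + 2*G)
√(a(97) + I(44)) = √((-17 - 1*97) + (5 + 2*44)) = √((-17 - 97) + (5 + 88)) = √(-114 + 93) = √(-21) = I*√21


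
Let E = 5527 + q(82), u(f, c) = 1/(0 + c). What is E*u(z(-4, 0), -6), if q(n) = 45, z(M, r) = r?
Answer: -2786/3 ≈ -928.67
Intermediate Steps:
u(f, c) = 1/c
E = 5572 (E = 5527 + 45 = 5572)
E*u(z(-4, 0), -6) = 5572/(-6) = 5572*(-⅙) = -2786/3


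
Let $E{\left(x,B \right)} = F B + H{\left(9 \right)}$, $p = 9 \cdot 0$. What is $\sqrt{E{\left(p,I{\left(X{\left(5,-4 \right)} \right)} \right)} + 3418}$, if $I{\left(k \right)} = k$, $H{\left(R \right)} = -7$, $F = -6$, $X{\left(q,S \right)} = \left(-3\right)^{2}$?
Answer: $3 \sqrt{373} \approx 57.94$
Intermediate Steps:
$X{\left(q,S \right)} = 9$
$p = 0$
$E{\left(x,B \right)} = -7 - 6 B$ ($E{\left(x,B \right)} = - 6 B - 7 = -7 - 6 B$)
$\sqrt{E{\left(p,I{\left(X{\left(5,-4 \right)} \right)} \right)} + 3418} = \sqrt{\left(-7 - 54\right) + 3418} = \sqrt{-61 + 3418} = \sqrt{3357} = 3 \sqrt{373}$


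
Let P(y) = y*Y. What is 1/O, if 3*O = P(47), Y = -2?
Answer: -3/94 ≈ -0.031915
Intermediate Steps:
P(y) = -2*y (P(y) = y*(-2) = -2*y)
O = -94/3 (O = (-2*47)/3 = (⅓)*(-94) = -94/3 ≈ -31.333)
1/O = 1/(-94/3) = -3/94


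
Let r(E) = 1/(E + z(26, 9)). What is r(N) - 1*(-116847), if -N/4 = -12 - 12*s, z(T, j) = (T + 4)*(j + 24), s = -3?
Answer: 104461219/894 ≈ 1.1685e+5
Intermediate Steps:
z(T, j) = (4 + T)*(24 + j)
N = -96 (N = -4*(-12 - 12*(-3)) = -4*(-12 + 36) = -4*24 = -96)
r(E) = 1/(990 + E) (r(E) = 1/(E + (96 + 4*9 + 24*26 + 26*9)) = 1/(E + (96 + 36 + 624 + 234)) = 1/(E + 990) = 1/(990 + E))
r(N) - 1*(-116847) = 1/(990 - 96) - 1*(-116847) = 1/894 + 116847 = 104461219/894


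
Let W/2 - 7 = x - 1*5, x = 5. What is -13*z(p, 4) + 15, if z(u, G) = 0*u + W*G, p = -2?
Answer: -713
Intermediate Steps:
W = 14 (W = 14 + 2*(5 - 1*5) = 14 + 2*(5 - 5) = 14 + 2*0 = 14 + 0 = 14)
z(u, G) = 14*G (z(u, G) = 0*u + 14*G = 0 + 14*G = 14*G)
-13*z(p, 4) + 15 = -182*4 + 15 = -13*56 + 15 = -728 + 15 = -713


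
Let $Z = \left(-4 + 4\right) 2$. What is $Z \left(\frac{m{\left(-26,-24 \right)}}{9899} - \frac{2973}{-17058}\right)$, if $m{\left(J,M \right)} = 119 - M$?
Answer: $0$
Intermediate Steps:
$Z = 0$ ($Z = 0 \cdot 2 = 0$)
$Z \left(\frac{m{\left(-26,-24 \right)}}{9899} - \frac{2973}{-17058}\right) = 0 \left(\frac{119 - -24}{9899} - \frac{2973}{-17058}\right) = 0 \left(\left(119 + 24\right) \frac{1}{9899} - - \frac{991}{5686}\right) = 0 \left(143 \cdot \frac{1}{9899} + \frac{991}{5686}\right) = 0 \left(\frac{143}{9899} + \frac{991}{5686}\right) = 0 \cdot \frac{10623007}{56285714} = 0$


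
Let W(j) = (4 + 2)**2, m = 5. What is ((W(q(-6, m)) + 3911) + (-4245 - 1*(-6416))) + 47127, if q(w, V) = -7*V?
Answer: 53245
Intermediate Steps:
W(j) = 36 (W(j) = 6**2 = 36)
((W(q(-6, m)) + 3911) + (-4245 - 1*(-6416))) + 47127 = ((36 + 3911) + (-4245 - 1*(-6416))) + 47127 = (3947 + (-4245 + 6416)) + 47127 = (3947 + 2171) + 47127 = 6118 + 47127 = 53245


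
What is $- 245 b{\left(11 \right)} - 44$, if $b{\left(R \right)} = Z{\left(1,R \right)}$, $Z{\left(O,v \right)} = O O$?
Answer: $-289$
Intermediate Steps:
$Z{\left(O,v \right)} = O^{2}$
$b{\left(R \right)} = 1$ ($b{\left(R \right)} = 1^{2} = 1$)
$- 245 b{\left(11 \right)} - 44 = \left(-245\right) 1 - 44 = -245 - 44 = -289$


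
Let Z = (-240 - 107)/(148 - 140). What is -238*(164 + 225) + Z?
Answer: -741003/8 ≈ -92625.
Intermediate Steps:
Z = -347/8 ≈ -43.375
-238*(164 + 225) + Z = -238*(164 + 225) - 347/8 = -238*389 - 347/8 = -92582 - 347/8 = -741003/8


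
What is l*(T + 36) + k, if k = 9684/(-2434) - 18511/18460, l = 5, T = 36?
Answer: 7975783993/22465820 ≈ 355.02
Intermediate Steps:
k = -111911207/22465820 (k = 9684*(-1/2434) - 18511*1/18460 = -4842/1217 - 18511/18460 = -111911207/22465820 ≈ -4.9814)
l*(T + 36) + k = 5*(36 + 36) - 111911207/22465820 = 5*72 - 111911207/22465820 = 360 - 111911207/22465820 = 7975783993/22465820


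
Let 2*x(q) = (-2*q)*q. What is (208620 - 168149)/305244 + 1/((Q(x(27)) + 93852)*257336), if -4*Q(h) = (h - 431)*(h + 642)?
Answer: 59556148921873/449189718903504 ≈ 0.13259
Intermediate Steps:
x(q) = -q² (x(q) = ((-2*q)*q)/2 = (-2*q²)/2 = -q²)
Q(h) = -(-431 + h)*(642 + h)/4 (Q(h) = -(h - 431)*(h + 642)/4 = -(-431 + h)*(642 + h)/4)
(208620 - 168149)/305244 + 1/((Q(x(27)) + 93852)*257336) = (208620 - 168149)/305244 + 1/(((138351/2 - (-211)*27²/4 - (-1*27²)²/4) + 93852)*257336) = 40471*(1/305244) + (1/257336)/((138351/2 - (-211)*729/4 - (-1*729)²/4) + 93852) = 40471/305244 + (1/257336)/((138351/2 - 211/4*(-729) - ¼*(-729)²) + 93852) = 40471/305244 + (1/257336)/((138351/2 + 153819/4 - ¼*531441) + 93852) = 40471/305244 + (1/257336)/((138351/2 + 153819/4 - 531441/4) + 93852) = 40471/305244 + (1/257336)/(-25230 + 93852) = 40471/305244 + (1/257336)/68622 = 40471/305244 + (1/68622)*(1/257336) = 40471/305244 + 1/17658910992 = 59556148921873/449189718903504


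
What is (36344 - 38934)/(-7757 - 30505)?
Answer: 185/2733 ≈ 0.067691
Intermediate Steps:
(36344 - 38934)/(-7757 - 30505) = -2590/(-38262) = -2590*(-1/38262) = 185/2733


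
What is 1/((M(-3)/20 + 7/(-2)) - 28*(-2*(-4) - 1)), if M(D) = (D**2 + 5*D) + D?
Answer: -20/3999 ≈ -0.0050012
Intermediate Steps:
M(D) = D**2 + 6*D
1/((M(-3)/20 + 7/(-2)) - 28*(-2*(-4) - 1)) = 1/((-3*(6 - 3)/20 + 7/(-2)) - 28*(-2*(-4) - 1)) = 1/((-3*3*(1/20) + 7*(-1/2)) - 28*(8 - 1)) = 1/((-9*1/20 - 7/2) - 28*7) = 1/((-9/20 - 7/2) - 196) = 1/(-79/20 - 196) = 1/(-3999/20) = -20/3999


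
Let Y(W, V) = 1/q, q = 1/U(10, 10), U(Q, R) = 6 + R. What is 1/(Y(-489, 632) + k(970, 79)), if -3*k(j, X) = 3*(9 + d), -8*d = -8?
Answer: 1/6 ≈ 0.16667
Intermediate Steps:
d = 1 (d = -1/8*(-8) = 1)
q = 1/16 (q = 1/(6 + 10) = 1/16 ≈ 0.062500)
Y(W, V) = 16 (Y(W, V) = 1/(1/16) = 16)
k(j, X) = -10 (k(j, X) = -(9 + 1) = -10)
1/(Y(-489, 632) + k(970, 79)) = 1/(16 - 10) = 1/6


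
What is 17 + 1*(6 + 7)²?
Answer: 186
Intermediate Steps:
17 + 1*(6 + 7)² = 17 + 1*13² = 17 + 1*169 = 17 + 169 = 186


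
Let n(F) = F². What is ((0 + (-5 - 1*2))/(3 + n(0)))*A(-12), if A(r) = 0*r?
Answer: 0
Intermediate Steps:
A(r) = 0
((0 + (-5 - 1*2))/(3 + n(0)))*A(-12) = ((0 + (-5 - 1*2))/(3 + 0²))*0 = ((0 + (-5 - 2))/(3 + 0))*0 = ((0 - 7)/3)*0 = -7*⅓*0 = -7/3*0 = 0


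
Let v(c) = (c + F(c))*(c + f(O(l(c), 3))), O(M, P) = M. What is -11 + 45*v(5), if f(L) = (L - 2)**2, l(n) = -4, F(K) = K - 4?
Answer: 11059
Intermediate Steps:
F(K) = -4 + K
f(L) = (-2 + L)**2
v(c) = (-4 + 2*c)*(36 + c) (v(c) = (c + (-4 + c))*(c + (-2 - 4)**2) = (-4 + 2*c)*(c + (-6)**2) = (-4 + 2*c)*(c + 36) = (-4 + 2*c)*(36 + c))
-11 + 45*v(5) = -11 + 45*(-144 + 2*5**2 + 68*5) = -11 + 45*(-144 + 2*25 + 340) = -11 + 45*(-144 + 50 + 340) = -11 + 45*246 = -11 + 11070 = 11059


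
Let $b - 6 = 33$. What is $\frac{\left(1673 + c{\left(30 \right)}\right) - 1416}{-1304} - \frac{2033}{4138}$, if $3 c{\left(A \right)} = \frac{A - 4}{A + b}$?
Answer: $- \frac{384504337}{558481032} \approx -0.68848$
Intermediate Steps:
$b = 39$ ($b = 6 + 33 = 39$)
$c{\left(A \right)} = \frac{-4 + A}{3 \left(39 + A\right)}$ ($c{\left(A \right)} = \frac{\left(A - 4\right) \frac{1}{A + 39}}{3} = \frac{\left(-4 + A\right) \frac{1}{39 + A}}{3} = \frac{\frac{1}{39 + A} \left(-4 + A\right)}{3} = \frac{-4 + A}{3 \left(39 + A\right)}$)
$\frac{\left(1673 + c{\left(30 \right)}\right) - 1416}{-1304} - \frac{2033}{4138} = \frac{\left(1673 + \frac{-4 + 30}{3 \left(39 + 30\right)}\right) - 1416}{-1304} - \frac{2033}{4138} = \left(\left(1673 + \frac{1}{3} \cdot \frac{1}{69} \cdot 26\right) - 1416\right) \left(- \frac{1}{1304}\right) - \frac{2033}{4138} = \left(\left(1673 + \frac{26}{207}\right) - 1416\right) \left(- \frac{1}{1304}\right) - \frac{2033}{4138} = \left(\frac{346337}{207} - 1416\right) \left(- \frac{1}{1304}\right) - \frac{2033}{4138} = \frac{53225}{207} \left(- \frac{1}{1304}\right) - \frac{2033}{4138} = - \frac{53225}{269928} - \frac{2033}{4138} = - \frac{384504337}{558481032}$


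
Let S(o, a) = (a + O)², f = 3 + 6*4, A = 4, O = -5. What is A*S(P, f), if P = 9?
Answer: 1936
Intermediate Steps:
f = 27 (f = 3 + 24 = 27)
S(o, a) = (-5 + a)² (S(o, a) = (a - 5)² = (-5 + a)²)
A*S(P, f) = 4*(-5 + 27)² = 4*22² = 4*484 = 1936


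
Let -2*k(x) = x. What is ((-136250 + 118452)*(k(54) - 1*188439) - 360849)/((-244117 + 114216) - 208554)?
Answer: -3353957019/338455 ≈ -9909.6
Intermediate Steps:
k(x) = -x/2
((-136250 + 118452)*(k(54) - 1*188439) - 360849)/((-244117 + 114216) - 208554) = ((-136250 + 118452)*(-½*54 - 1*188439) - 360849)/((-244117 + 114216) - 208554) = (-17798*(-27 - 188439) - 360849)/(-129901 - 208554) = (-17798*(-188466) - 360849)/(-338455) = (3354317868 - 360849)*(-1/338455) = 3353957019*(-1/338455) = -3353957019/338455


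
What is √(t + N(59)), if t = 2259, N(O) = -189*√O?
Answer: 3*√(251 - 21*√59) ≈ 28.412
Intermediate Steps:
√(t + N(59)) = √(2259 - 189*√59)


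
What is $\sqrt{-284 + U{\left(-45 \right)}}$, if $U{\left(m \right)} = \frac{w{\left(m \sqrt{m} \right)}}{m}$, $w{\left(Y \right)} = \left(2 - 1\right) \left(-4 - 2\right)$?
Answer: $\frac{i \sqrt{63870}}{15} \approx 16.848 i$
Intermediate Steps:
$w{\left(Y \right)} = -6$ ($w{\left(Y \right)} = 1 \left(-6\right) = -6$)
$U{\left(m \right)} = - \frac{6}{m}$
$\sqrt{-284 + U{\left(-45 \right)}} = \sqrt{-284 - \frac{6}{-45}} = \sqrt{-284 - - \frac{2}{15}} = \sqrt{-284 + \frac{2}{15}} = \sqrt{- \frac{4258}{15}} = \frac{i \sqrt{63870}}{15}$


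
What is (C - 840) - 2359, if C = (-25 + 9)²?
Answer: -2943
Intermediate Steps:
C = 256 (C = (-16)² = 256)
(C - 840) - 2359 = (256 - 840) - 2359 = -584 - 2359 = -2943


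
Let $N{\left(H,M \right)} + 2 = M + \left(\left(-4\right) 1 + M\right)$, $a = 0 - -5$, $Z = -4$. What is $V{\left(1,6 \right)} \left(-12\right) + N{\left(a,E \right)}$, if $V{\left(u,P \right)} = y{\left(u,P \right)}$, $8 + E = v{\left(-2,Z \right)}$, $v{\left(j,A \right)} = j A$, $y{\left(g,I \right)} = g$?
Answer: $-18$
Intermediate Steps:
$v{\left(j,A \right)} = A j$
$a = 5$ ($a = 0 + 5 = 5$)
$E = 0$ ($E = -8 - -8 = -8 + 8 = 0$)
$V{\left(u,P \right)} = u$
$N{\left(H,M \right)} = -6 + 2 M$ ($N{\left(H,M \right)} = -2 + \left(M + \left(\left(-4\right) 1 + M\right)\right) = -2 + \left(M + \left(-4 + M\right)\right) = -2 + \left(-4 + 2 M\right) = -6 + 2 M$)
$V{\left(1,6 \right)} \left(-12\right) + N{\left(a,E \right)} = 1 \left(-12\right) + \left(-6 + 2 \cdot 0\right) = -12 + \left(-6 + 0\right) = -12 - 6 = -18$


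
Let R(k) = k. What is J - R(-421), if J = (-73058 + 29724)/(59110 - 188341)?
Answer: 54449585/129231 ≈ 421.34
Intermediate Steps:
J = 43334/129231 (J = -43334/(-129231) = -43334*(-1/129231) = 43334/129231 ≈ 0.33532)
J - R(-421) = 43334/129231 - 1*(-421) = 43334/129231 + 421 = 54449585/129231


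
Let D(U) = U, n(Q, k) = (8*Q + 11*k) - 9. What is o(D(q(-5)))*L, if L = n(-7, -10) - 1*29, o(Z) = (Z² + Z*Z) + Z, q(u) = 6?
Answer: -15912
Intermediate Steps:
n(Q, k) = -9 + 8*Q + 11*k
o(Z) = Z + 2*Z² (o(Z) = (Z² + Z²) + Z = 2*Z² + Z = Z + 2*Z²)
L = -204 (L = (-9 + 8*(-7) + 11*(-10)) - 1*29 = (-9 - 56 - 110) - 29 = -175 - 29 = -204)
o(D(q(-5)))*L = (6*(1 + 2*6))*(-204) = (6*(1 + 12))*(-204) = (6*13)*(-204) = 78*(-204) = -15912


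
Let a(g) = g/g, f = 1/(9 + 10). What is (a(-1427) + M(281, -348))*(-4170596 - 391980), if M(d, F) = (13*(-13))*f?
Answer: 684386400/19 ≈ 3.6020e+7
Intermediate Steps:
f = 1/19 ≈ 0.052632
a(g) = 1
M(d, F) = -169/19 (M(d, F) = (13*(-13))*(1/19) = -169*1/19 = -169/19)
(a(-1427) + M(281, -348))*(-4170596 - 391980) = (1 - 169/19)*(-4170596 - 391980) = -150/19*(-4562576) = 684386400/19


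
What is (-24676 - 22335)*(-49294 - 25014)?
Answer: 3493293388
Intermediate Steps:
(-24676 - 22335)*(-49294 - 25014) = -47011*(-74308) = 3493293388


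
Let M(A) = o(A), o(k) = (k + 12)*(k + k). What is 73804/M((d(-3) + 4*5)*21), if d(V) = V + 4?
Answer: 36902/199773 ≈ 0.18472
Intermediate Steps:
d(V) = 4 + V
o(k) = 2*k*(12 + k) (o(k) = (12 + k)*(2*k) = 2*k*(12 + k))
M(A) = 2*A*(12 + A)
73804/M((d(-3) + 4*5)*21) = 73804/((2*(((4 - 3) + 4*5)*21)*(12 + ((4 - 3) + 4*5)*21))) = 73804/((2*((1 + 20)*21)*(12 + (1 + 20)*21))) = 73804/((2*(21*21)*(12 + 21*21))) = 73804/((2*441*(12 + 441))) = 73804/((2*441*453)) = 73804/399546 = 73804*(1/399546) = 36902/199773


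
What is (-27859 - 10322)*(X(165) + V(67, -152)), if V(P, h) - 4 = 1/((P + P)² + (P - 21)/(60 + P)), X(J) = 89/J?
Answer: -1976253184529/11402290 ≈ -1.7332e+5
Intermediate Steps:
V(P, h) = 4 + 1/(4*P² + (-21 + P)/(60 + P)) (V(P, h) = 4 + 1/((P + P)² + (P - 21)/(60 + P)) = 4 + 1/((2*P)² + (-21 + P)/(60 + P)) = 4 + 1/(4*P² + (-21 + P)/(60 + P)))
(-27859 - 10322)*(X(165) + V(67, -152)) = (-27859 - 10322)*(89/165 + (-24 + 5*67 + 16*67³ + 960*67²)/(-21 + 67 + 4*67³ + 240*67²)) = -38181*(89*(1/165) + (-24 + 335 + 16*300763 + 960*4489)/(-21 + 67 + 4*300763 + 240*4489)) = -38181*(89/165 + (-24 + 335 + 4812208 + 4309440)/(-21 + 67 + 1203052 + 1077360)) = -38181*(89/165 + 9121959/2280458) = -38181*1708083997/376275570 = -1976253184529/11402290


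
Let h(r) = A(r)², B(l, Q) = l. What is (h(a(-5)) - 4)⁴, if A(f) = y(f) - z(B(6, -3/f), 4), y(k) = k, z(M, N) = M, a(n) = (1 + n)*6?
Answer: 644513529856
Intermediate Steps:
a(n) = 6 + 6*n
A(f) = -6 + f (A(f) = f - 1*6 = f - 6 = -6 + f)
h(r) = (-6 + r)²
(h(a(-5)) - 4)⁴ = ((-6 + (6 + 6*(-5)))² - 4)⁴ = ((-6 + (6 - 30))² - 4)⁴ = ((-6 - 24)² - 4)⁴ = ((-30)² - 4)⁴ = (900 - 4)⁴ = 896⁴ = 644513529856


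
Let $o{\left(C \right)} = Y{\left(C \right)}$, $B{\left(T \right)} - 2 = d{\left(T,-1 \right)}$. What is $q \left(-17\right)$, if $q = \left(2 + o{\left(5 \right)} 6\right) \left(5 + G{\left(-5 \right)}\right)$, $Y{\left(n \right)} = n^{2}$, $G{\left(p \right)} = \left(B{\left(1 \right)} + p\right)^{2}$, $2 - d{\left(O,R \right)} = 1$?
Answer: $-23256$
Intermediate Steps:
$d{\left(O,R \right)} = 1$ ($d{\left(O,R \right)} = 2 - 1 = 1$)
$B{\left(T \right)} = 3$ ($B{\left(T \right)} = 2 + 1 = 3$)
$G{\left(p \right)} = \left(3 + p\right)^{2}$
$o{\left(C \right)} = C^{2}$
$q = 1368$ ($q = \left(2 + 5^{2} \cdot 6\right) \left(5 + \left(3 - 5\right)^{2}\right) = \left(2 + 25 \cdot 6\right) \left(5 + \left(-2\right)^{2}\right) = \left(2 + 150\right) \left(5 + 4\right) = 152 \cdot 9 = 1368$)
$q \left(-17\right) = 1368 \left(-17\right) = -23256$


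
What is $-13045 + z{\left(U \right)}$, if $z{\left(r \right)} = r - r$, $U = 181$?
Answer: $-13045$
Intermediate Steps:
$z{\left(r \right)} = 0$
$-13045 + z{\left(U \right)} = -13045 + 0 = -13045$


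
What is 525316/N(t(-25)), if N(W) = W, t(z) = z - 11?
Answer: -131329/9 ≈ -14592.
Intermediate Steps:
t(z) = -11 + z
525316/N(t(-25)) = 525316/(-11 - 25) = 525316/(-36) = 525316*(-1/36) = -131329/9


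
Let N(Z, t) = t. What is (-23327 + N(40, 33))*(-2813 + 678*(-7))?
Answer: 176079346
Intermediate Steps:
(-23327 + N(40, 33))*(-2813 + 678*(-7)) = (-23327 + 33)*(-2813 + 678*(-7)) = -23294*(-2813 - 4746) = -23294*(-7559) = 176079346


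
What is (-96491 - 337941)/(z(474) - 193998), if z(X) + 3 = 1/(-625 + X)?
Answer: 8199904/3661769 ≈ 2.2393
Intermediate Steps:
z(X) = -3 + 1/(-625 + X)
(-96491 - 337941)/(z(474) - 193998) = (-96491 - 337941)/((1876 - 3*474)/(-625 + 474) - 193998) = -434432/((1876 - 1422)/(-151) - 193998) = -434432/(-1/151*454 - 193998) = -434432/(-454/151 - 193998) = -434432/(-29294152/151) = -434432*(-151/29294152) = 8199904/3661769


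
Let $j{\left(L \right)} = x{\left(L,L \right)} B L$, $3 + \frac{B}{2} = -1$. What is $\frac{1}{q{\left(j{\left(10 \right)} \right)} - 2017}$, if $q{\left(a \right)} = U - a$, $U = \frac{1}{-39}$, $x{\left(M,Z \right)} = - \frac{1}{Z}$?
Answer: $- \frac{39}{78976} \approx -0.00049382$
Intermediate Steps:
$B = -8$ ($B = -6 + 2 \left(-1\right) = -6 - 2 = -8$)
$U = - \frac{1}{39} \approx -0.025641$
$j{\left(L \right)} = 8$ ($j{\left(L \right)} = - \frac{1}{L} \left(-8\right) L = \frac{8}{L} L = 8$)
$q{\left(a \right)} = - \frac{1}{39} - a$
$\frac{1}{q{\left(j{\left(10 \right)} \right)} - 2017} = \frac{1}{\left(- \frac{1}{39} - 8\right) - 2017} = \frac{1}{- \frac{313}{39} - 2017} = \frac{1}{- \frac{78976}{39}} = - \frac{39}{78976}$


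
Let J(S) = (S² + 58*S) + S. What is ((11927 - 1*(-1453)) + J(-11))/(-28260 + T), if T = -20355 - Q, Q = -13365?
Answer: -2142/5875 ≈ -0.36460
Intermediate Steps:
J(S) = S² + 59*S
T = -6990 (T = -20355 - 1*(-13365) = -20355 + 13365 = -6990)
((11927 - 1*(-1453)) + J(-11))/(-28260 + T) = ((11927 - 1*(-1453)) - 11*(59 - 11))/(-28260 - 6990) = ((11927 + 1453) - 11*48)/(-35250) = (13380 - 528)*(-1/35250) = 12852*(-1/35250) = -2142/5875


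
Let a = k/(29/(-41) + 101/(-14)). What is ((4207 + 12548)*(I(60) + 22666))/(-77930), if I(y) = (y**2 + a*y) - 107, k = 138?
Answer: -382658239803/70869542 ≈ -5399.5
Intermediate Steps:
a = -79212/4547 (a = 138/(29/(-41) + 101/(-14)) = 138/(29*(-1/41) + 101*(-1/14)) = 138/(-29/41 - 101/14) = 138/(-4547/574) = 138*(-574/4547) = -79212/4547 ≈ -17.421)
I(y) = -107 + y**2 - 79212*y/4547 (I(y) = (y**2 - 79212*y/4547) - 107 = -107 + y**2 - 79212*y/4547)
((4207 + 12548)*(I(60) + 22666))/(-77930) = ((4207 + 12548)*((-107 + 60**2 - 79212/4547*60) + 22666))/(-77930) = (16755*((-107 + 3600 - 4752720/4547) + 22666))*(-1/77930) = (16755*(11129951/4547 + 22666))*(-1/77930) = (16755*(114192253/4547))*(-1/77930) = (1913291199015/4547)*(-1/77930) = -382658239803/70869542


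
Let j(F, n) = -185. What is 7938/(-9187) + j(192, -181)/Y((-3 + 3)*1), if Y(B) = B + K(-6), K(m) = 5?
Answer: -347857/9187 ≈ -37.864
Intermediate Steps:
Y(B) = 5 + B (Y(B) = B + 5 = 5 + B)
7938/(-9187) + j(192, -181)/Y((-3 + 3)*1) = 7938/(-9187) - 185/(5 + (-3 + 3)*1) = 7938*(-1/9187) - 185/(5 + 0*1) = -7938/9187 - 185/(5 + 0) = -7938/9187 - 185/5 = -7938/9187 - 185*1/5 = -7938/9187 - 37 = -347857/9187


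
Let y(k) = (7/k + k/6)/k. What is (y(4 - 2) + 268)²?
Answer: 10491121/144 ≈ 72855.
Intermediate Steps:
y(k) = (7/k + k/6)/k (y(k) = (7/k + k*(⅙))/k = (7/k + k/6)/k)
(y(4 - 2) + 268)² = ((⅙ + 7/(4 - 2)²) + 268)² = ((⅙ + 7/2²) + 268)² = ((⅙ + 7*(¼)) + 268)² = ((⅙ + 7/4) + 268)² = (23/12 + 268)² = (3239/12)² = 10491121/144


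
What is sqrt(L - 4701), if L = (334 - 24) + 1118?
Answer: I*sqrt(3273) ≈ 57.21*I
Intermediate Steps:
L = 1428 (L = 310 + 1118 = 1428)
sqrt(L - 4701) = sqrt(1428 - 4701) = sqrt(-3273) = I*sqrt(3273)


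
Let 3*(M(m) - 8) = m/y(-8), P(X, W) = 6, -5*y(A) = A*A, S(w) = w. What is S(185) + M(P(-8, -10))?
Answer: 6171/32 ≈ 192.84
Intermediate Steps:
y(A) = -A²/5 (y(A) = -A*A/5 = -A²/5)
M(m) = 8 - 5*m/192 (M(m) = 8 + (m/((-⅕*(-8)²)))/3 = 8 + (m/((-⅕*64)))/3 = 8 + (m/(-64/5))/3 = 8 + (m*(-5/64))/3 = 8 + (-5*m/64)/3 = 8 - 5*m/192)
S(185) + M(P(-8, -10)) = 185 + (8 - 5/192*6) = 185 + (8 - 5/32) = 185 + 251/32 = 6171/32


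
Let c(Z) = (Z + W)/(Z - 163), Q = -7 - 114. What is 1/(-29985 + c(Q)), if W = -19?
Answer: -71/2128900 ≈ -3.3351e-5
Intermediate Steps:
Q = -121
c(Z) = (-19 + Z)/(-163 + Z) (c(Z) = (Z - 19)/(Z - 163) = (-19 + Z)/(-163 + Z))
1/(-29985 + c(Q)) = 1/(-29985 + (-19 - 121)/(-163 - 121)) = 1/(-29985 - 140/(-284)) = 1/(-29985 - 1/284*(-140)) = 1/(-29985 + 35/71) = 1/(-2128900/71) = -71/2128900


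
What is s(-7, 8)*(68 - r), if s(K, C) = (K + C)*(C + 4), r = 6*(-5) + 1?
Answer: 1164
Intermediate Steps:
r = -29 (r = -30 + 1 = -29)
s(K, C) = (4 + C)*(C + K) (s(K, C) = (C + K)*(4 + C) = (4 + C)*(C + K))
s(-7, 8)*(68 - r) = (8² + 4*8 + 4*(-7) + 8*(-7))*(68 - 1*(-29)) = (64 + 32 - 28 - 56)*(68 + 29) = 12*97 = 1164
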